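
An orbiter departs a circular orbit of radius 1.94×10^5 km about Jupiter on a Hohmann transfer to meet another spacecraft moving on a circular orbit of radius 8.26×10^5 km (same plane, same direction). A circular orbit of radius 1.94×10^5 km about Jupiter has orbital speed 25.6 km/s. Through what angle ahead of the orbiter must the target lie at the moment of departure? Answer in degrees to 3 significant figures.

From the circular-orbit relation v² = μ/r at r = 1.94×10^5 km: μ = v²r = (25.6)² × 1.94×10^5 = 1.27140×10^8 km³/s².
The Hohmann ellipse has a_t = (r₁ + r₂)/2 = 5.100×10^5 km.
Transfer time t = π√(a_t³/μ) = 1.0148×10^5 s.
The target's mean motion on its circular orbit is ω₂ = √(μ/r₂³) = 1.5020×10^-5 rad/s.
Angle swept by the target during transfer: ω₂·t = 1.5242 rad = 87.33°.
Arrival is 180° from departure on the ellipse, so φ = 180° − 87.33° = 92.7°.

φ = 92.7°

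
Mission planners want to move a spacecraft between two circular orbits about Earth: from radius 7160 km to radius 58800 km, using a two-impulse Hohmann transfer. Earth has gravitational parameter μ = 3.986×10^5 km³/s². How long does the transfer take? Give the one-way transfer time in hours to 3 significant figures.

t = 8.28 hours

The Hohmann ellipse has a_t = (r₁ + r₂)/2 = 32980 km.
By Kepler's third law the transfer-orbit period is T = 2π√(a_t³/μ), so t = T/2 = 29800 s.
Converting: 29800 s ÷ 3600 s/hour = 8.28 hours.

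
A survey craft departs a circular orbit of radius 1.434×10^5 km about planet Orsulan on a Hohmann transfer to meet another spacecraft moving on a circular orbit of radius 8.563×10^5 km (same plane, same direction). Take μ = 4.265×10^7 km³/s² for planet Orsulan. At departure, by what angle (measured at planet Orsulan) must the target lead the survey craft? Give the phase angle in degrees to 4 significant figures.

φ = 99.72°

The Hohmann ellipse has a_t = (r₁ + r₂)/2 = 4.9985×10^5 km.
The half-period of the transfer ellipse is t = π√(a_t³/μ) = 1.700×10^5 s.
The target's mean motion on its circular orbit is ω₂ = √(μ/r₂³) = 8.242×10^-6 rad/s.
Angle swept by the target during transfer: ω₂·t = 1.4011 rad = 80.28°.
Arrival is 180° from departure on the ellipse, so φ = 180° − 80.28° = 99.72°.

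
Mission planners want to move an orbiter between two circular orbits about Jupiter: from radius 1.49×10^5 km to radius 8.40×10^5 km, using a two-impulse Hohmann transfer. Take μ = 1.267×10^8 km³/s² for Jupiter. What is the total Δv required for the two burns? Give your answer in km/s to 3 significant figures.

Δv = 14.4 km/s

Semi-major axis of the transfer orbit: a_t = (1.490×10^5 + 8.400×10^5)/2 = 4.945×10^5 km.
Circular speed at r₁: v₁ = √(μ/r₁) = √(1.267×10^8/1.490×10^5) = 29.160514 km/s.
On the transfer ellipse at r₁, v² = μ(2/r − 1/a) gives v_p = √[μ(2/r₁ − 1/a_t)] = 38.005957 km/s.
First burn Δv₁ = |v_p − v₁| = 8.8454 km/s.
At r₂, v₂ = √(μ/r₂) = 12.2814 km/s.
Transfer-orbit speed at r₂: v_a = √[μ(2/r₂ − 1/a_t)] = 6.74153 km/s.
Second burn Δv₂ = |v₂ − v_a| = 5.5399 km/s.
Δv = Δv₁ + Δv₂ = 8.8454 + 5.5399 = 14.39 km/s.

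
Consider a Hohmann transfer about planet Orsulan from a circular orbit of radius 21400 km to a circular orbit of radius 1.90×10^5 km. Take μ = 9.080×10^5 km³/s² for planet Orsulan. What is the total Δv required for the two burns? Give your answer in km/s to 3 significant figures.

The Hohmann ellipse has a_t = (r₁ + r₂)/2 = 1.057×10^5 km.
Circular speed at r₁: v₁ = √(μ/r₁) = √(9.080×10^5/21400) = 6.5138 km/s.
On the transfer ellipse at r₁, v² = μ(2/r − 1/a) gives v_p = √[μ(2/r₁ − 1/a_t)] = 8.7332 km/s.
First burn Δv₁ = |v_p − v₁| = 2.2194 km/s.
At r₂, v₂ = √(μ/r₂) = 2.186 km/s.
Transfer-orbit speed at r₂: v_a = √[μ(2/r₂ − 1/a_t)] = 0.9836 km/s.
Second burn Δv₂ = |v₂ − v_a| = 1.2024 km/s.
Δv = Δv₁ + Δv₂ = 2.2194 + 1.2024 = 3.422 km/s.

Δv = 3.42 km/s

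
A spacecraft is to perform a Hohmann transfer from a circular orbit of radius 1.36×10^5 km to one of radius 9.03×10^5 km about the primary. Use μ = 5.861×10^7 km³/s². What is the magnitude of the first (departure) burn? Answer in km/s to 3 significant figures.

Δv₁ = 6.61 km/s

The Hohmann ellipse has a_t = (r₁ + r₂)/2 = 5.195×10^5 km.
Circular speed at r = 1.360×10^5 km: v_c = √(μ/r) = 20.76 km/s.
Vis-viva on the transfer ellipse at r = 1.360×10^5 km gives v_t = √[μ(2/r − 1/a_t)] = 27.37 km/s.
Δv₁ = |v_t − v_c| = |27.37 − 20.76| = 6.610 km/s.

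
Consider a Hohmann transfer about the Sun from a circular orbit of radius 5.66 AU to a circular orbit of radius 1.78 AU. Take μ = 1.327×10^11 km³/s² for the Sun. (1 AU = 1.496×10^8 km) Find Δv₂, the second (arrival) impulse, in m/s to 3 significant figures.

Δv₂ = 5210 m/s

In km: r₁ = 5.66 × 1.496×10^8 = 8.46736×10^8 km; r₂ = 1.78 × 1.496×10^8 = 2.66288×10^8 km.
Semi-major axis of the transfer orbit: a_t = (8.46736×10^8 + 2.66288×10^8)/2 = 5.56512×10^8 km.
Circular speed at r = 2.66288×10^8 km: v_c = √(μ/r) = 22.3234 km/s.
Vis-viva on the transfer ellipse at r = 2.66288×10^8 km gives v_t = √[μ(2/r − 1/a_t)] = 27.5357 km/s.
Δv₂ = |v_t − v_c| = |27.5357 − 22.3234| = 5.212 km/s.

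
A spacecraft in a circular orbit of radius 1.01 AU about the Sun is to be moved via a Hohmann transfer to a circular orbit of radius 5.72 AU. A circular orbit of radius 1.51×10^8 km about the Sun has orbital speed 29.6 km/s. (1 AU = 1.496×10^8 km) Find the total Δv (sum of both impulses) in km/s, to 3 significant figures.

From the circular-orbit relation v² = μ/r at r = 1.51×10^8 km: μ = v²r = (29.6)² × 1.51×10^8 = 1.32300×10^11 km³/s².
In km: r₁ = 1.01 × 1.496×10^8 = 1.51096×10^8 km; r₂ = 5.72 × 1.496×10^8 = 8.55712×10^8 km.
Transfer-ellipse semi-major axis a_t = (r₁ + r₂)/2 = (1.51096×10^8 + 8.55712×10^8)/2 = 5.03404×10^8 km.
At r₁ the circular-orbit speed is v₁ = √(μ/r₁) = 29.591 km/s.
Transfer-orbit speed at r₁ (vis-viva): v_p = √[μ(2/r₁ − 1/a_t)] = 38.580 km/s.
First burn Δv₁ = |v_p − v₁| = 8.989 km/s.
At r₂, v₂ = √(μ/r₂) = 12.434 km/s.
Transfer-orbit speed at r₂: v_a = √[μ(2/r₂ − 1/a_t)] = 6.8122 km/s.
Second burn Δv₂ = |v₂ − v_a| = 5.622 km/s.
Total Δv = Δv₁ + Δv₂ = 14.61 km/s.

Δv = 14.6 km/s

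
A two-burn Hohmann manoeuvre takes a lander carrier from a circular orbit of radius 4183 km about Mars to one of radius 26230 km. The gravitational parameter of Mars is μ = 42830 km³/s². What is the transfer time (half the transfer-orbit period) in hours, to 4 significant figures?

t = 7.907 hours

Semi-major axis of the transfer orbit: a_t = (4183 + 26230)/2 = 15206.5 km.
Transfer time t = π√(a_t³/μ) = π√((15206.5)³ / 42830) = 28466 s.
Converting: 28466 s ÷ 3600 s/hour = 7.907 hours.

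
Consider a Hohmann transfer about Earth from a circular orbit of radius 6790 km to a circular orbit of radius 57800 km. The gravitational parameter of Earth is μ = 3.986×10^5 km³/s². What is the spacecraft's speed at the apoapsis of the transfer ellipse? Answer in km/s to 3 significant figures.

v = 1.20 km/s

Semi-major axis of the transfer orbit: a_t = (6790 + 57800)/2 = 32295 km.
At apoapsis, r = 57800 km.
Applying v² = μ(2/r − 1/a_t): v = 1.204 km/s.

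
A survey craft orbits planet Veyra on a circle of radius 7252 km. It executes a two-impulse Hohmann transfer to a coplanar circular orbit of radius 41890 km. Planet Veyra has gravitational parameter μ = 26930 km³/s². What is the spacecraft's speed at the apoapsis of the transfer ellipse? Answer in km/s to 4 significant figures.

v = 0.4356 km/s

Semi-major axis of the transfer orbit: a_t = (7252 + 41890)/2 = 24571 km.
The apoapsis of the transfer ellipse is at r = 41890 km.
Applying v² = μ(2/r − 1/a_t): v = 0.4356 km/s.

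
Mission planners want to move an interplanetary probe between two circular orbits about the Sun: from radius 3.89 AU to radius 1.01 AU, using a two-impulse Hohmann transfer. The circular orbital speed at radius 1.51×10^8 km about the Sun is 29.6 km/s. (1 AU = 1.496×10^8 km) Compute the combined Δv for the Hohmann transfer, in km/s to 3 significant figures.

From the circular-orbit relation v² = μ/r at r = 1.51×10^8 km: μ = v²r = (29.6)² × 1.51×10^8 = 1.32300×10^11 km³/s².
In km: r₁ = 3.89 × 1.496×10^8 = 5.81944×10^8 km; r₂ = 1.01 × 1.496×10^8 = 1.51096×10^8 km.
The Hohmann ellipse has a_t = (r₁ + r₂)/2 = 3.6652×10^8 km.
Circular speed at r₁: v₁ = √(μ/r₁) = √(1.32300×10^11/5.81944×10^8) = 15.078 km/s.
Transfer-orbit speed at r₁ (vis-viva): v_a = √[μ(2/r₁ − 1/a_t)] = 9.6809 km/s.
First burn Δv₁ = |v_a − v₁| = 5.397 km/s.
At r₂, v₂ = √(μ/r₂) = 29.591 km/s.
Transfer-orbit speed at r₂: v_p = √[μ(2/r₂ − 1/a_t)] = 37.286 km/s.
Second burn Δv₂ = |v₂ − v_p| = 7.695 km/s.
Δv = Δv₁ + Δv₂ = 5.397 + 7.695 = 13.09 km/s.

Δv = 13.1 km/s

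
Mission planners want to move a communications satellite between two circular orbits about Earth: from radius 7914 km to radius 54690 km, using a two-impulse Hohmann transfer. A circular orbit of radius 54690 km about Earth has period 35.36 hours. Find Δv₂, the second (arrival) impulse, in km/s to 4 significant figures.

From Kepler's third law T² = 4π²r³/μ at r = 54690 km, T = 35.36 hours = 35.36 × 3600 s = 1.27296×10^5 s: μ = 4π²r³/T² = 3.98524×10^5 km³/s².
The Hohmann ellipse has a_t = (r₁ + r₂)/2 = 31302 km.
Circular speed at r = 54690 km: v_c = √(μ/r) = 2.699 km/s.
Transfer-orbit speed at the same r (vis-viva, a = a_t): v_t = √[μ(2/r − 1/a_t)] = 1.357 km/s.
Δv₂ = |v_t − v_c| = |1.357 − 2.699| = 1.342 km/s.

Δv₂ = 1.342 km/s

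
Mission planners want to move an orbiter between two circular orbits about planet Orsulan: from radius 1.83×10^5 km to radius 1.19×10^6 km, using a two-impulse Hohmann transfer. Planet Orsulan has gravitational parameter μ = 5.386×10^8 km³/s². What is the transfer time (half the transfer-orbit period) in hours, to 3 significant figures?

t = 21.4 hours

Transfer-ellipse semi-major axis a_t = (r₁ + r₂)/2 = (1.830×10^5 + 1.190×10^6)/2 = 6.865×10^5 km.
By Kepler's third law the transfer-orbit period is T = 2π√(a_t³/μ), so t = T/2 = 77000 s.
Converting: 77000 s ÷ 3600 s/hour = 21.4 hours.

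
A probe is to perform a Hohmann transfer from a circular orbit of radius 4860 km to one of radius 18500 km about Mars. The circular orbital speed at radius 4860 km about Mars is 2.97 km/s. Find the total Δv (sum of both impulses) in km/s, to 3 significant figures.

From the circular-orbit relation v² = μ/r at r = 4860 km: μ = v²r = (2.97)² × 4860 = 42869.6 km³/s².
Semi-major axis of the transfer orbit: a_t = (4860 + 18500)/2 = 11680 km.
At r₁ the circular-orbit speed is v₁ = √(μ/r₁) = 2.9700 km/s.
On the transfer ellipse at r₁, vis-viva gives v_p = √[μ(2/r₁ − 1/a_t)] = 3.7378 km/s.
First burn Δv₁ = |v_p − v₁| = 0.7678 km/s.
Circular speed at r₂: v₂ = √(μ/r₂) = 1.52226 km/s.
Transfer-orbit speed at r₂: v_a = √[μ(2/r₂ − 1/a_t)] = 0.981941 km/s.
Second burn Δv₂ = |v₂ − v_a| = 0.5403 km/s.
Δv = Δv₁ + Δv₂ = 0.7678 + 0.5403 = 1.308 km/s.

Δv = 1.31 km/s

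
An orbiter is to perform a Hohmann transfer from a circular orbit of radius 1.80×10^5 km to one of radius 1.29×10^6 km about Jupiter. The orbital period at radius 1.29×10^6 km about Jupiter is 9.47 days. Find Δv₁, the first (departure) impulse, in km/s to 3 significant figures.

From Kepler's third law T² = 4π²r³/μ at r = 1.29×10^6 km, T = 9.47 days = 9.47 × 86400 s = 8.18208×10^5 s: μ = 4π²r³/T² = 1.26591×10^8 km³/s².
Transfer-ellipse semi-major axis a_t = (r₁ + r₂)/2 = (1.800×10^5 + 1.290×10^6)/2 = 7.350×10^5 km.
Circular speed at r = 1.800×10^5 km: v_c = √(μ/r) = 26.519 km/s.
Transfer-orbit speed at the same r (vis-viva, a = a_t): v_t = √[μ(2/r − 1/a_t)] = 35.133 km/s.
Δv₁ = |v_t − v_c| = |35.133 − 26.519| = 8.614 km/s.

Δv₁ = 8.61 km/s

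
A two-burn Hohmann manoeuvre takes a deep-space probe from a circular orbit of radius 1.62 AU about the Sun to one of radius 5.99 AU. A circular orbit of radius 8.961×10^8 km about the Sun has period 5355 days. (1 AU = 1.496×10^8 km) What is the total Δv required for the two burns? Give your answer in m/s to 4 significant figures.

Δv = 10190 m/s

From Kepler's third law T² = 4π²r³/μ at r = 8.961×10^8 km, T = 5355 days = 5355 × 86400 s = 4.62672×10^8 s: μ = 4π²r³/T² = 1.32704×10^11 km³/s².
In km: r₁ = 1.62 × 1.496×10^8 = 2.42352×10^8 km; r₂ = 5.99 × 1.496×10^8 = 8.96104×10^8 km.
The Hohmann ellipse has a_t = (r₁ + r₂)/2 = 5.69228×10^8 km.
Circular speed at r₁: v₁ = √(μ/r₁) = √(1.32704×10^11/2.42352×10^8) = 23.40 km/s.
Transfer-orbit speed at r₁ (v² = μ(2/r − 1/a)): v_p = √[μ(2/r₁ − 1/a_t)] = 29.36 km/s.
First burn Δv₁ = |v_p − v₁| = 5.960 km/s.
At r₂, v₂ = √(μ/r₂) = 12.169 km/s.
Transfer-orbit speed at r₂: v_a = √[μ(2/r₂ − 1/a_t)] = 7.9404 km/s.
Second burn Δv₂ = |v₂ − v_a| = 4.229 km/s.
Total Δv = Δv₁ + Δv₂ = 10.19 km/s.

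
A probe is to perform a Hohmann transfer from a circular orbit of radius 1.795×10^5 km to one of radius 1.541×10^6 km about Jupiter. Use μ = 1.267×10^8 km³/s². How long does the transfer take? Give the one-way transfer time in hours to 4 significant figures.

The Hohmann ellipse has a_t = (r₁ + r₂)/2 = 8.6025×10^5 km.
Half the transfer-orbit period gives t = π√(a_t³/μ) = 2.227×10^5 s.
Converting: 2.227×10^5 s ÷ 3600 s/hour = 61.86 hours.

t = 61.86 hours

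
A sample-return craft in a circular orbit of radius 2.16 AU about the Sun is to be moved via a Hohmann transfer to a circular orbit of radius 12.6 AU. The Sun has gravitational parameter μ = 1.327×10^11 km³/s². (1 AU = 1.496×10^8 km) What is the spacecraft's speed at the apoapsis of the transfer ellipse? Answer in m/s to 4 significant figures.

In km: r₁ = 2.16 × 1.496×10^8 = 3.23136×10^8 km; r₂ = 12.6 × 1.496×10^8 = 1.88496×10^9 km.
The Hohmann ellipse has a_t = (r₁ + r₂)/2 = 1.104048×10^9 km.
At apoapsis, r = 1.88496×10^9 km.
Vis-viva: v = √[μ(2/r − 1/a_t)] = √[1.327×10^11 × (2/1.88496×10^9 − 1/1.104048×10^9)] = 4.539 km/s.

v = 4539 m/s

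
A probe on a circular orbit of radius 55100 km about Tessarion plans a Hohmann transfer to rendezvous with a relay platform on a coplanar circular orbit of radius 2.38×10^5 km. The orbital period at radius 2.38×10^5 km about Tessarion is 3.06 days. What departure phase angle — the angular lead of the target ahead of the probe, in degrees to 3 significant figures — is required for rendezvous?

From Kepler's third law T² = 4π²r³/μ at r = 2.38×10^5 km, T = 3.06 days = 3.06 × 86400 s = 2.64384×10^5 s: μ = 4π²r³/T² = 7.61413×10^6 km³/s².
Semi-major axis of the transfer orbit: a_t = (55100 + 2.380×10^5)/2 = 1.4655×10^5 km.
The half-period of the transfer ellipse is t = π√(a_t³/μ) = 63870 s.
Target angular speed ω₂ = √(μ/r₂³) = 2.377×10^-5 rad/s.
Angle swept by the target during transfer: ω₂·t = 1.518 rad = 86.97°.
The probe traverses 180° on the transfer ellipse, so the target must lead by 180° − 86.97° = 93.0°.

φ = 93.0°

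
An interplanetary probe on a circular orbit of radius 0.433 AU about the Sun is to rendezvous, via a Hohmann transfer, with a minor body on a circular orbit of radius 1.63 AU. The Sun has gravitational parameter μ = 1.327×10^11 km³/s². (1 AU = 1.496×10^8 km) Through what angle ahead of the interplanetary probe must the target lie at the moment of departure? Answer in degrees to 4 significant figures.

In km: r₁ = 0.433 × 1.496×10^8 = 6.47768×10^7 km; r₂ = 1.63 × 1.496×10^8 = 2.43848×10^8 km.
The Hohmann ellipse has a_t = (r₁ + r₂)/2 = 1.543124×10^8 km.
The half-period of the transfer ellipse is t = π√(a_t³/μ) = 1.65316×10^7 s.
The target's mean motion on its circular orbit is ω₂ = √(μ/r₂³) = 9.56658×10^-8 rad/s.
Angle swept by the target during transfer: ω₂·t = 1.5815 rad = 90.61°.
The interplanetary probe traverses 180° on the transfer ellipse, so the target must lead by 180° − 90.61° = 89.39°.

φ = 89.39°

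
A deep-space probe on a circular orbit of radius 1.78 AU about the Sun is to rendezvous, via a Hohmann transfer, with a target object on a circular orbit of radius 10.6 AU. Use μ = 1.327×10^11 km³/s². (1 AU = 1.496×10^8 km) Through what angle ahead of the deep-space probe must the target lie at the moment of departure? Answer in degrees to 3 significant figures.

φ = 99.7°

In km: r₁ = 1.78 × 1.496×10^8 = 2.66288×10^8 km; r₂ = 10.6 × 1.496×10^8 = 1.58576×10^9 km.
The Hohmann ellipse has a_t = (r₁ + r₂)/2 = 9.26024×10^8 km.
Transfer time t = π√(a_t³/μ) = 2.430×10^8 s.
The target's mean motion on its circular orbit is ω₂ = √(μ/r₂³) = 5.769×10^-9 rad/s.
Angle swept by the target during transfer: ω₂·t = 1.4019 rad = 80.32°.
The deep-space probe traverses 180° on the transfer ellipse, so the target must lead by 180° − 80.32° = 99.7°.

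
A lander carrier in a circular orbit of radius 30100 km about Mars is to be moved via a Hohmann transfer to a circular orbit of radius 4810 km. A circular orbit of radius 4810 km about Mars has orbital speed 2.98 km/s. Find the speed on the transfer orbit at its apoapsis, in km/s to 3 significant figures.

From the circular-orbit relation v² = μ/r at r = 4810 km: μ = v²r = (2.98)² × 4810 = 42714.7 km³/s².
The Hohmann ellipse has a_t = (r₁ + r₂)/2 = 17455 km.
At apoapsis, r = 30100 km.
From the vis-viva equation, v = √[μ(2/r − 1/a_t)] = 0.6253 km/s.

v = 0.625 km/s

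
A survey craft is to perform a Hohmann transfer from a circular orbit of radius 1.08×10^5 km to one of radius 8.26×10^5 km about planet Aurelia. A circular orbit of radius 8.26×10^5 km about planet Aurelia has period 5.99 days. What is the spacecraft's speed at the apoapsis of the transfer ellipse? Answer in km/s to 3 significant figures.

From Kepler's third law T² = 4π²r³/μ at r = 8.26×10^5 km, T = 5.99 days = 5.99 × 86400 s = 5.17536×10^5 s: μ = 4π²r³/T² = 8.30651×10^7 km³/s².
The Hohmann ellipse has a_t = (r₁ + r₂)/2 = 4.670×10^5 km.
At apoapsis, r = 8.260×10^5 km.
Applying v² = μ(2/r − 1/a_t): v = 4.823 km/s.

v = 4.82 km/s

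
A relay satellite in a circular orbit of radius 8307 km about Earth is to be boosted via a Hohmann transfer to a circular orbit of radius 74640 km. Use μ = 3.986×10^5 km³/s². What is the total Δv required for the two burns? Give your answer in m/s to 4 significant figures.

Δv = 3642 m/s

Transfer-ellipse semi-major axis a_t = (r₁ + r₂)/2 = (8307 + 74640)/2 = 41473.5 km.
At r₁ the circular-orbit speed is v₁ = √(μ/r₁) = 6.92702 km/s.
Transfer-orbit speed at r₁ (vis-viva equation): v_p = √[μ(2/r₁ − 1/a_t)] = 9.29281 km/s.
First burn Δv₁ = |v_p − v₁| = 2.36579 km/s.
Circular speed at r₂: v₂ = √(μ/r₂) = 2.31091 km/s.
Transfer-orbit speed at r₂: v_a = √[μ(2/r₂ − 1/a_t)] = 1.03424 km/s.
Second burn Δv₂ = |v₂ − v_a| = 1.27667 km/s.
Total Δv = Δv₁ + Δv₂ = 3.642 km/s.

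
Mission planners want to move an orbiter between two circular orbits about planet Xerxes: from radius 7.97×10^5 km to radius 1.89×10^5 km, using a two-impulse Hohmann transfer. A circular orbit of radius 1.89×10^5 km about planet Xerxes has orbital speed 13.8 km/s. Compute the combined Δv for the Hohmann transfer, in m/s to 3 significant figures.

From the circular-orbit relation v² = μ/r at r = 1.89×10^5 km: μ = v²r = (13.8)² × 1.89×10^5 = 3.59932×10^7 km³/s².
Transfer-ellipse semi-major axis a_t = (r₁ + r₂)/2 = (7.970×10^5 + 1.890×10^5)/2 = 4.930×10^5 km.
At r₁ the circular-orbit speed is v₁ = √(μ/r₁) = 6.7202 km/s.
On the transfer ellipse at r₁, v² = μ(2/r − 1/a) gives v_a = √[μ(2/r₁ − 1/a_t)] = 4.1609 km/s.
First burn Δv₁ = |v_a − v₁| = 2.5593 km/s.
At r₂, v₂ = √(μ/r₂) = 13.8000 km/s.
Transfer-orbit speed at r₂: v_p = √[μ(2/r₂ − 1/a_t)] = 17.5463 km/s.
Second burn Δv₂ = |v₂ − v_p| = 3.7463 km/s.
Δv = Δv₁ + Δv₂ = 2.5593 + 3.7463 = 6.306 km/s.

Δv = 6310 m/s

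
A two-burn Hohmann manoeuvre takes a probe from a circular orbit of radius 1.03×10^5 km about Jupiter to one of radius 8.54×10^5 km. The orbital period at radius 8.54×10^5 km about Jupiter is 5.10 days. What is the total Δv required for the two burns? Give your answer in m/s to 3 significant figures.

From Kepler's third law T² = 4π²r³/μ at r = 8.54×10^5 km, T = 5.10 days = 5.10 × 86400 s = 4.4064×10^5 s: μ = 4π²r³/T² = 1.26638×10^8 km³/s².
Transfer-ellipse semi-major axis a_t = (r₁ + r₂)/2 = (1.030×10^5 + 8.540×10^5)/2 = 4.785×10^5 km.
At r₁ the circular-orbit speed is v₁ = √(μ/r₁) = 35.06 km/s.
Transfer-orbit speed at r₁ (vis-viva equation): v_p = √[μ(2/r₁ − 1/a_t)] = 46.84 km/s.
First burn Δv₁ = |v_p − v₁| = 11.78 km/s.
Circular speed at r₂: v₂ = √(μ/r₂) = 12.1774 km/s.
Transfer-orbit speed at r₂: v_a = √[μ(2/r₂ − 1/a_t)] = 5.64978 km/s.
Second burn Δv₂ = |v₂ − v_a| = 6.528 km/s.
Δv = Δv₁ + Δv₂ = 11.78 + 6.528 = 18.31 km/s.

Δv = 18300 m/s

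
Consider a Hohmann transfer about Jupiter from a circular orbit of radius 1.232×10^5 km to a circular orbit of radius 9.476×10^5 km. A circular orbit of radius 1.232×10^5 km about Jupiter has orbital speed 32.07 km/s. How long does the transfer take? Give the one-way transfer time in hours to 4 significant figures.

t = 30.37 hours

From the circular-orbit relation v² = μ/r at r = 1.232×10^5 km: μ = v²r = (32.07)² × 1.232×10^5 = 1.26709×10^8 km³/s².
The Hohmann ellipse has a_t = (r₁ + r₂)/2 = 5.354×10^5 km.
Transfer time t = π√(a_t³/μ) = π√((5.354×10^5)³ / 1.26709×10^8) = 1.0934×10^5 s.
Converting: 1.0934×10^5 s ÷ 3600 s/hour = 30.37 hours.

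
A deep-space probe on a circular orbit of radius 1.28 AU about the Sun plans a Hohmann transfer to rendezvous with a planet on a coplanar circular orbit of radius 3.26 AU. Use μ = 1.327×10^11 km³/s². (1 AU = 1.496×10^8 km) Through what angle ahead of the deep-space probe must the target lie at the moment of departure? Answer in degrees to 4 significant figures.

φ = 75.41°

In km: r₁ = 1.28 × 1.496×10^8 = 1.91488×10^8 km; r₂ = 3.26 × 1.496×10^8 = 4.87696×10^8 km.
Semi-major axis of the transfer orbit: a_t = (1.91488×10^8 + 4.87696×10^8)/2 = 3.39592×10^8 km.
Transfer time t = π√(a_t³/μ) = 5.3970×10^7 s.
Target angular speed ω₂ = √(μ/r₂³) = 3.3823×10^-8 rad/s.
Angle swept by the target during transfer: ω₂·t = 1.8254 rad = 104.59°.
Arrival is 180° from departure on the ellipse, so φ = 180° − 104.59° = 75.41°.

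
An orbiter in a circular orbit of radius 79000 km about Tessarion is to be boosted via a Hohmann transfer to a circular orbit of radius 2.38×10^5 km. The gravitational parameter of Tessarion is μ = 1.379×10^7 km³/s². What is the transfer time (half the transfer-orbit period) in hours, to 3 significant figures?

Transfer-ellipse semi-major axis a_t = (r₁ + r₂)/2 = (79000 + 2.380×10^5)/2 = 1.585×10^5 km.
By Kepler's third law the transfer-orbit period is T = 2π√(a_t³/μ), so t = T/2 = 53380 s.
Converting: 53380 s ÷ 3600 s/hour = 14.8 hours.

t = 14.8 hours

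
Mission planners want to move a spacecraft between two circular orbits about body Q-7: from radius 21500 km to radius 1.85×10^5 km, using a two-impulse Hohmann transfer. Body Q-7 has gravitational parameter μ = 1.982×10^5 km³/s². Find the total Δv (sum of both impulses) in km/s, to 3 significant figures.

Δv = 1.59 km/s

Transfer-ellipse semi-major axis a_t = (r₁ + r₂)/2 = (21500 + 1.850×10^5)/2 = 1.0325×10^5 km.
Circular speed at r₁: v₁ = √(μ/r₁) = √(1.982×10^5/21500) = 3.036 km/s.
On the transfer ellipse at r₁, vis-viva gives v_p = √[μ(2/r₁ − 1/a_t)] = 4.064 km/s.
First burn Δv₁ = |v_p − v₁| = 1.028 km/s.
Circular speed at r₂: v₂ = √(μ/r₂) = 1.035 km/s.
Transfer-orbit speed at r₂: v_a = √[μ(2/r₂ − 1/a_t)] = 0.4723 km/s.
Second burn Δv₂ = |v₂ − v_a| = 0.5627 km/s.
Total Δv = Δv₁ + Δv₂ = 1.591 km/s.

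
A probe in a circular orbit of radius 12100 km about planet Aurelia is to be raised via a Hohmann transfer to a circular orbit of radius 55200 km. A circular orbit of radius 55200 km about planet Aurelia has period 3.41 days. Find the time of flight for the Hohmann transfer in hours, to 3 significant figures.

t = 19.5 hours

From Kepler's third law T² = 4π²r³/μ at r = 55200 km, T = 3.41 days = 3.41 × 86400 s = 2.94624×10^5 s: μ = 4π²r³/T² = 76496.4 km³/s².
Transfer-ellipse semi-major axis a_t = (r₁ + r₂)/2 = (12100 + 55200)/2 = 33650 km.
Transfer time t = π√(a_t³/μ) = π√((33650)³ / 76496.4) = 70110 s.
Converting: 70110 s ÷ 3600 s/hour = 19.5 hours.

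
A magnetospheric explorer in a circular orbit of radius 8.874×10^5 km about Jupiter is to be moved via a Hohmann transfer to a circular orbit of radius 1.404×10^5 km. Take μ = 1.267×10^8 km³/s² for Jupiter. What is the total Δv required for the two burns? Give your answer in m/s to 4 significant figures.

Δv = 15140 m/s

The Hohmann ellipse has a_t = (r₁ + r₂)/2 = 5.139×10^5 km.
Circular speed at r₁: v₁ = √(μ/r₁) = √(1.267×10^8/8.874×10^5) = 11.949 km/s.
Transfer-orbit speed at r₁ (v² = μ(2/r − 1/a)): v_a = √[μ(2/r₁ − 1/a_t)] = 6.2456 km/s.
First burn Δv₁ = |v_a − v₁| = 5.703 km/s.
At r₂, v₂ = √(μ/r₂) = 30.040 km/s.
Transfer-orbit speed at r₂: v_p = √[μ(2/r₂ − 1/a_t)] = 39.475 km/s.
Second burn Δv₂ = |v₂ − v_p| = 9.435 km/s.
Δv = Δv₁ + Δv₂ = 5.703 + 9.435 = 15.14 km/s.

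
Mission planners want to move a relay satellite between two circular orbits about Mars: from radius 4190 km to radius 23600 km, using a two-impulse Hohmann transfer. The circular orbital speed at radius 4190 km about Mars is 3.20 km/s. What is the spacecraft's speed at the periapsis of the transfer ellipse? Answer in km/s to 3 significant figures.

From the circular-orbit relation v² = μ/r at r = 4190 km: μ = v²r = (3.20)² × 4190 = 42905.6 km³/s².
Transfer-ellipse semi-major axis a_t = (r₁ + r₂)/2 = (4190 + 23600)/2 = 13895 km.
The periapsis of the transfer ellipse is at r = 4190 km.
Applying v² = μ(2/r − 1/a_t): v = 4.170 km/s.

v = 4.17 km/s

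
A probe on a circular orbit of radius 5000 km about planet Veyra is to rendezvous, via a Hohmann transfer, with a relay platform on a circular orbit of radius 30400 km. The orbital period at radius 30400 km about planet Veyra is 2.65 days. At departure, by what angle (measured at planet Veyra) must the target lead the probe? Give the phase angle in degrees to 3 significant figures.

φ = 100°

From Kepler's third law T² = 4π²r³/μ at r = 30400 km, T = 2.65 days = 2.65 × 86400 s = 2.2896×10^5 s: μ = 4π²r³/T² = 21157.3 km³/s².
Semi-major axis of the transfer orbit: a_t = (5000 + 30400)/2 = 17700 km.
The half-period of the transfer ellipse is t = π√(a_t³/μ) = 50860 s.
The target's mean motion on its circular orbit is ω₂ = √(μ/r₂³) = 2.7442×10^-5 rad/s.
Angle swept by the target during transfer: ω₂·t = 1.3957 rad = 79.97°.
Arrival is 180° from departure on the ellipse, so φ = 180° − 79.97° = 100°.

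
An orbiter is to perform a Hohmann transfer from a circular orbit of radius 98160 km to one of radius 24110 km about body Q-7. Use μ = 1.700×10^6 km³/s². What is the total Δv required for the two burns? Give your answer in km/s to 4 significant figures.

Transfer-ellipse semi-major axis a_t = (r₁ + r₂)/2 = (98160 + 24110)/2 = 61135 km.
At r₁ the circular-orbit speed is v₁ = √(μ/r₁) = 4.1616 km/s.
On the transfer ellipse at r₁, vis-viva gives v_a = √[μ(2/r₁ − 1/a_t)] = 2.6134 km/s.
First burn Δv₁ = |v_a − v₁| = 1.548 km/s.
Circular speed at r₂: v₂ = √(μ/r₂) = 8.397 km/s.
Transfer-orbit speed at r₂: v_p = √[μ(2/r₂ − 1/a_t)] = 10.64 km/s.
Second burn Δv₂ = |v₂ − v_p| = 2.243 km/s.
Total Δv = Δv₁ + Δv₂ = 3.791 km/s.

Δv = 3.791 km/s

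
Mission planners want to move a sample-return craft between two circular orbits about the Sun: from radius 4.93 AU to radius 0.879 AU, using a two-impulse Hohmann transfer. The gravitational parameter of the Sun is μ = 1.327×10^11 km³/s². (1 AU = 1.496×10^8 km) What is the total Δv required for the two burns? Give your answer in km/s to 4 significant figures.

In km: r₁ = 4.93 × 1.496×10^8 = 7.37528×10^8 km; r₂ = 0.879 × 1.496×10^8 = 1.314984×10^8 km.
Semi-major axis of the transfer orbit: a_t = (7.37528×10^8 + 1.314984×10^8)/2 = 4.345132×10^8 km.
At r₁ the circular-orbit speed is v₁ = √(μ/r₁) = 13.4136 km/s.
On the transfer ellipse at r₁, v² = μ(2/r − 1/a) gives v_a = √[μ(2/r₁ − 1/a_t)] = 7.37913 km/s.
First burn Δv₁ = |v_a − v₁| = 6.034 km/s.
At r₂, v₂ = √(μ/r₂) = 31.77 km/s.
Transfer-orbit speed at r₂: v_p = √[μ(2/r₂ − 1/a_t)] = 41.39 km/s.
Second burn Δv₂ = |v₂ − v_p| = 9.620 km/s.
Δv = Δv₁ + Δv₂ = 6.034 + 9.620 = 15.65 km/s.

Δv = 15.65 km/s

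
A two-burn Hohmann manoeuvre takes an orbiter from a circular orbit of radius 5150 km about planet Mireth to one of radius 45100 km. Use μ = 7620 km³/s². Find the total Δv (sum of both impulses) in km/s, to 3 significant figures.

Δv = 0.638 km/s

The Hohmann ellipse has a_t = (r₁ + r₂)/2 = 25125 km.
At r₁ the circular-orbit speed is v₁ = √(μ/r₁) = 1.216393 km/s.
Transfer-orbit speed at r₁ (v² = μ(2/r − 1/a)): v_p = √[μ(2/r₁ − 1/a_t)] = 1.629705 km/s.
First burn Δv₁ = |v_p − v₁| = 0.41331 km/s.
Circular speed at r₂: v₂ = √(μ/r₂) = 0.411045 km/s.
Transfer-orbit speed at r₂: v_a = √[μ(2/r₂ − 1/a_t)] = 0.186097 km/s.
Second burn Δv₂ = |v₂ − v_a| = 0.22495 km/s.
Δv = Δv₁ + Δv₂ = 0.41331 + 0.22495 = 0.6383 km/s.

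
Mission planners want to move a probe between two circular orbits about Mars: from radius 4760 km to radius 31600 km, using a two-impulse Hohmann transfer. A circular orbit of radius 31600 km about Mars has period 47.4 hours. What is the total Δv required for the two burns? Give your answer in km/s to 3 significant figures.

From Kepler's third law T² = 4π²r³/μ at r = 31600 km, T = 47.4 hours = 47.4 × 3600 s = 1.7064×10^5 s: μ = 4π²r³/T² = 42781.8 km³/s².
Transfer-ellipse semi-major axis a_t = (r₁ + r₂)/2 = (4760 + 31600)/2 = 18180 km.
Circular speed at r₁: v₁ = √(μ/r₁) = √(42781.8/4760) = 2.9980 km/s.
Transfer-orbit speed at r₁ (v² = μ(2/r − 1/a)): v_p = √[μ(2/r₁ − 1/a_t)] = 3.9525 km/s.
First burn Δv₁ = |v_p − v₁| = 0.9545 km/s.
Circular speed at r₂: v₂ = √(μ/r₂) = 1.1636 km/s.
Transfer-orbit speed at r₂: v_a = √[μ(2/r₂ − 1/a_t)] = 0.59538 km/s.
Second burn Δv₂ = |v₂ − v_a| = 0.5682 km/s.
Δv = Δv₁ + Δv₂ = 0.9545 + 0.5682 = 1.523 km/s.

Δv = 1.52 km/s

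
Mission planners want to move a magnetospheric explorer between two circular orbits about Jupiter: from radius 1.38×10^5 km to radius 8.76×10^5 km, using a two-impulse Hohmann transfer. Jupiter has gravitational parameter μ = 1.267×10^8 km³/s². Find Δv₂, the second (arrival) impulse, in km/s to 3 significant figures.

Semi-major axis of the transfer orbit: a_t = (1.380×10^5 + 8.760×10^5)/2 = 5.070×10^5 km.
On the circular orbit at r = 8.760×10^5 km, v_c = √(μ/r) = 12.026 km/s.
Vis-viva on the transfer ellipse at r = 8.760×10^5 km gives v_t = √[μ(2/r − 1/a_t)] = 6.2744 km/s.
Δv₂ = |v_t − v_c| = |6.2744 − 12.026| = 5.752 km/s.

Δv₂ = 5.75 km/s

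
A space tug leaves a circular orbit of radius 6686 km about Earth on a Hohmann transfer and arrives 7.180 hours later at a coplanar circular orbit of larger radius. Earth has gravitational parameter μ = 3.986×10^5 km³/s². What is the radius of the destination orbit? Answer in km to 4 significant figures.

Transfer time t = 7.180 hours = 25848 s, and t = π√(a_t³/μ).
So a_t = (μ t²/π²)^(1/3) = (3.986×10^5 × (25848)² / π²)^(1/3) = 29994 km.
Since a_t = (r₁ + r₂)/2, r₂ = 2a_t − r₁ = 2×29994 − 6686 = 53302 km.

r₂ = 53300 km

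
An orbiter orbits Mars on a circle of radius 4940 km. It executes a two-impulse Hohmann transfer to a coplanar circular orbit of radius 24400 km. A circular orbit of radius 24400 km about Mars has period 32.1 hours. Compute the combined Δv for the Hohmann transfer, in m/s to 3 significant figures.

From Kepler's third law T² = 4π²r³/μ at r = 24400 km, T = 32.1 hours = 32.1 × 3600 s = 1.1556×10^5 s: μ = 4π²r³/T² = 42945.2 km³/s².
The Hohmann ellipse has a_t = (r₁ + r₂)/2 = 14670 km.
At r₁ the circular-orbit speed is v₁ = √(μ/r₁) = 2.9484 km/s.
On the transfer ellipse at r₁, vis-viva equation gives v_p = √[μ(2/r₁ − 1/a_t)] = 3.8025 km/s.
First burn Δv₁ = |v_p − v₁| = 0.8541 km/s.
Circular speed at r₂: v₂ = √(μ/r₂) = 1.3267 km/s.
Transfer-orbit speed at r₂: v_a = √[μ(2/r₂ − 1/a_t)] = 0.76986 km/s.
Second burn Δv₂ = |v₂ − v_a| = 0.5568 km/s.
Δv = Δv₁ + Δv₂ = 0.8541 + 0.5568 = 1.411 km/s.

Δv = 1410 m/s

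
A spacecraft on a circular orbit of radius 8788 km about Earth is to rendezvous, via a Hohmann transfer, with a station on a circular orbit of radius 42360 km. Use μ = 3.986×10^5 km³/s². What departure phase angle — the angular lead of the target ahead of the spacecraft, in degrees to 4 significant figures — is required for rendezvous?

Semi-major axis of the transfer orbit: a_t = (8788 + 42360)/2 = 25574 km.
Transfer time t = π√(a_t³/μ) = 20350 s.
Target angular speed ω₂ = √(μ/r₂³) = 7.242×10^-5 rad/s.
Angle swept by the target during transfer: ω₂·t = 1.4737 rad = 84.44°.
Arrival is 180° from departure on the ellipse, so φ = 180° − 84.44° = 95.56°.

φ = 95.56°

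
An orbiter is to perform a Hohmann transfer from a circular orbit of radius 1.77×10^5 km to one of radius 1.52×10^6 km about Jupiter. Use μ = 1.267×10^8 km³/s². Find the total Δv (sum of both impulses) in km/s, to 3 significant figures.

The Hohmann ellipse has a_t = (r₁ + r₂)/2 = 8.485×10^5 km.
Circular speed at r₁: v₁ = √(μ/r₁) = √(1.267×10^8/1.770×10^5) = 26.7548 km/s.
On the transfer ellipse at r₁, vis-viva equation gives v_p = √[μ(2/r₁ − 1/a_t)] = 35.8094 km/s.
First burn Δv₁ = |v_p − v₁| = 9.0546 km/s.
At r₂, v₂ = √(μ/r₂) = 9.130 km/s.
Transfer-orbit speed at r₂: v_a = √[μ(2/r₂ − 1/a_t)] = 4.170 km/s.
Second burn Δv₂ = |v₂ − v_a| = 4.9600 km/s.
Δv = Δv₁ + Δv₂ = 9.0546 + 4.9600 = 14.01 km/s.

Δv = 14.0 km/s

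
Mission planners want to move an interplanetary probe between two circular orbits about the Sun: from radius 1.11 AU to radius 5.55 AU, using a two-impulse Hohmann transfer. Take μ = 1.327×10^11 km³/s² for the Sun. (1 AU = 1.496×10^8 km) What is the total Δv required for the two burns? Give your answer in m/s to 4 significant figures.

Δv = 13570 m/s

In km: r₁ = 1.11 × 1.496×10^8 = 1.66056×10^8 km; r₂ = 5.55 × 1.496×10^8 = 8.3028×10^8 km.
Transfer-ellipse semi-major axis a_t = (r₁ + r₂)/2 = (1.66056×10^8 + 8.3028×10^8)/2 = 4.98168×10^8 km.
Circular speed at r₁: v₁ = √(μ/r₁) = √(1.327×10^11/1.66056×10^8) = 28.269 km/s.
On the transfer ellipse at r₁, vis-viva equation gives v_p = √[μ(2/r₁ − 1/a_t)] = 36.495 km/s.
First burn Δv₁ = |v_p − v₁| = 8.226 km/s.
At r₂, v₂ = √(μ/r₂) = 12.642 km/s.
Transfer-orbit speed at r₂: v_a = √[μ(2/r₂ − 1/a_t)] = 7.2990 km/s.
Second burn Δv₂ = |v₂ − v_a| = 5.343 km/s.
Total Δv = Δv₁ + Δv₂ = 13.57 km/s.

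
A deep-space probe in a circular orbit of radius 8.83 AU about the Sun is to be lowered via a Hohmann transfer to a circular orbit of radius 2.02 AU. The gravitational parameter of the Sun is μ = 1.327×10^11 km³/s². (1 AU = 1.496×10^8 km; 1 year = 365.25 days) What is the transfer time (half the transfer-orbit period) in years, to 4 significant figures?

t = 6.318 years

In km: r₁ = 8.83 × 1.496×10^8 = 1.320968×10^9 km; r₂ = 2.02 × 1.496×10^8 = 3.02192×10^8 km.
The Hohmann ellipse has a_t = (r₁ + r₂)/2 = 8.1158×10^8 km.
Half the transfer-orbit period gives t = π√(a_t³/μ) = 1.9939×10^8 s.
Converting: 1.9939×10^8 s ÷ 3.15576×10^7 s/year (365.25 × 86400) = 6.318 years.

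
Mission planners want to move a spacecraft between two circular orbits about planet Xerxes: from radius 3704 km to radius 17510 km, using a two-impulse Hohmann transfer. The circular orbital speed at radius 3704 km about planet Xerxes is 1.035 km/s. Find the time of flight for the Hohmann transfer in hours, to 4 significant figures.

From the circular-orbit relation v² = μ/r at r = 3704 km: μ = v²r = (1.035)² × 3704 = 3967.82 km³/s².
Semi-major axis of the transfer orbit: a_t = (3704 + 17510)/2 = 10607 km.
Transfer time t = π√(a_t³/μ) = π√((10607)³ / 3967.82) = 54480 s.
Converting: 54480 s ÷ 3600 s/hour = 15.13 hours.

t = 15.13 hours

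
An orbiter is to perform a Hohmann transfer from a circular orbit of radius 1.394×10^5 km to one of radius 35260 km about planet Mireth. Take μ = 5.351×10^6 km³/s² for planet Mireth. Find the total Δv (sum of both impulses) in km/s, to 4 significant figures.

Semi-major axis of the transfer orbit: a_t = (1.394×10^5 + 35260)/2 = 87330 km.
Circular speed at r₁: v₁ = √(μ/r₁) = √(5.351×10^6/1.394×10^5) = 6.196 km/s.
On the transfer ellipse at r₁, vis-viva equation gives v_a = √[μ(2/r₁ − 1/a_t)] = 3.937 km/s.
First burn Δv₁ = |v_a − v₁| = 2.259 km/s.
At r₂, v₂ = √(μ/r₂) = 12.319 km/s.
Transfer-orbit speed at r₂: v_p = √[μ(2/r₂ − 1/a_t)] = 15.564 km/s.
Second burn Δv₂ = |v₂ − v_p| = 3.245 km/s.
Δv = Δv₁ + Δv₂ = 2.259 + 3.245 = 5.504 km/s.

Δv = 5.504 km/s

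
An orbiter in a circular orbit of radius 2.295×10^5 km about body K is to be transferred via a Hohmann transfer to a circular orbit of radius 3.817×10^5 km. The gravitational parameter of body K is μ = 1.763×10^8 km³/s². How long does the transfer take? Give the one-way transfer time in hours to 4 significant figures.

Transfer-ellipse semi-major axis a_t = (r₁ + r₂)/2 = (2.295×10^5 + 3.817×10^5)/2 = 3.056×10^5 km.
Half the transfer-orbit period gives t = π√(a_t³/μ) = 39970 s.
Converting: 39970 s ÷ 3600 s/hour = 11.10 hours.

t = 11.10 hours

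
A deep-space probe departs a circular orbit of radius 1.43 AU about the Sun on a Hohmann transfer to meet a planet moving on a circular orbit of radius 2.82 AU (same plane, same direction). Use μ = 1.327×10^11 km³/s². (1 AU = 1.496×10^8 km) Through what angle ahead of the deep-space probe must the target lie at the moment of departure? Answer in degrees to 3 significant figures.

In km: r₁ = 1.43 × 1.496×10^8 = 2.13928×10^8 km; r₂ = 2.82 × 1.496×10^8 = 4.21872×10^8 km.
Semi-major axis of the transfer orbit: a_t = (2.13928×10^8 + 4.21872×10^8)/2 = 3.179×10^8 km.
The half-period of the transfer ellipse is t = π√(a_t³/μ) = 4.888×10^7 s.
The target's mean motion on its circular orbit is ω₂ = √(μ/r₂³) = 4.204×10^-8 rad/s.
Angle swept by the target during transfer: ω₂·t = 2.055 rad = 117.7°.
The deep-space probe traverses 180° on the transfer ellipse, so the target must lead by 180° − 117.7° = 62.3°.

φ = 62.3°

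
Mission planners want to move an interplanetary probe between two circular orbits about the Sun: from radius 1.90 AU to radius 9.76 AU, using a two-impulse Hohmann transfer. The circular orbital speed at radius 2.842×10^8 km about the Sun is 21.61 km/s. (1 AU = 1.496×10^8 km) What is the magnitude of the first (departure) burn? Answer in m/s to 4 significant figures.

From the circular-orbit relation v² = μ/r at r = 2.842×10^8 km: μ = v²r = (21.61)² × 2.842×10^8 = 1.32719×10^11 km³/s².
In km: r₁ = 1.90 × 1.496×10^8 = 2.8424×10^8 km; r₂ = 9.76 × 1.496×10^8 = 1.460096×10^9 km.
The Hohmann ellipse has a_t = (r₁ + r₂)/2 = 8.72168×10^8 km.
On the circular orbit at r = 2.8424×10^8 km, v_c = √(μ/r) = 21.61 km/s.
Transfer-orbit speed at the same r (vis-viva, a = a_t): v_t = √[μ(2/r − 1/a_t)] = 27.96 km/s.
Δv₁ = |v_t − v_c| = |27.96 − 21.61| = 6.350 km/s.

Δv₁ = 6350 m/s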